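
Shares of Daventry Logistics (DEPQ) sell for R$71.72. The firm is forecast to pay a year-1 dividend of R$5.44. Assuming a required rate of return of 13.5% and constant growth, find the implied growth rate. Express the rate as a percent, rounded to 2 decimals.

From P₀ = D₁/(r − g), the implied growth is g = r − D₁/P₀.
g = 0.135 − 5.44/71.72 = 0.135 − 0.07585 = 0.05915

5.91%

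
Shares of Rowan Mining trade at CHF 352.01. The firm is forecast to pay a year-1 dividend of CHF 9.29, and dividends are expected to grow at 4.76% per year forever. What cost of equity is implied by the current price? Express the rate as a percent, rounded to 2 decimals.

Rearranging the constant-growth DDM: r = D₁/P₀ + g.
r = 9.2900 / 352.01 + 0.0476 = 0.02639 + 0.0476 = 0.07399

7.40%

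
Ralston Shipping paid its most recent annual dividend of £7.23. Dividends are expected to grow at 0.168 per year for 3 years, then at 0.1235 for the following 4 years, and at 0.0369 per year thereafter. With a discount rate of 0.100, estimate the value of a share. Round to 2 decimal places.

Three-stage DDM. Project D₁…D_7; terminal Gordon value at t=7 with g = 0.0369; discount at r = 0.1.
D_1 = 8.4446
D_2 = 9.8633
D_3 = 11.5204
D_4 = 12.9431
D_5 = 14.5416
D_6 = 16.3375
D_7 = 18.3552
TV_7 = 19.0325/(0.1−0.0369) = 301.6245
P₀ = Σ Dₜ/(1+r)ᵗ + TV_7/(1+r)^7 = 215.7757

£215.78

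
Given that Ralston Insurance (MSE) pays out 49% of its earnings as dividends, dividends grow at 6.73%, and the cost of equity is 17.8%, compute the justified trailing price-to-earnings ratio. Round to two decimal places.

4.72

Justified trailing P/E = b(1+g)/(r−g) = 0.49×(1+0.0673)/(0.178−0.0673) = 4.7243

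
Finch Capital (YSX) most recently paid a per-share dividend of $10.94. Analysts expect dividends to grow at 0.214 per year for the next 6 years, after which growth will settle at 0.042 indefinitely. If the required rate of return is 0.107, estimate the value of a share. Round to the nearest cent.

Two-stage DDM. Project D₁…D_6 at 0.214, terminal growth 0.042, discount at r = 0.107.
D_1 = 13.2812
D_2 = 16.1233
D_3 = 19.5737
D_4 = 23.7625
D_5 = 28.8477
D_6 = 35.0211
Terminal value at t=6: TV = D_7/(r−g) = 36.4920/(0.107−0.042) = 561.4147
P₀ = 13.2812/(1+0.107)^1 + 16.1233/(1+0.107)^2 + 19.5737/(1+0.107)^3 + 23.7625/(1+0.107)^4 + 28.8477/(1+0.107)^5 + 35.0211/(1+0.107)^6 + 561.4147/(1+0.107)^6 = 396.8589

$396.86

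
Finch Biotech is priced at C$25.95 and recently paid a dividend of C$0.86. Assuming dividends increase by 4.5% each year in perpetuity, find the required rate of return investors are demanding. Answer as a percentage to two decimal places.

Rearranging the constant-growth DDM: r = D₁/P₀ + g.
D₁ = 0.86 × (1 + 0.045) = 0.8987.
r = 0.8987 / 25.95 + 0.045 = 0.03463 + 0.045 = 0.07963

7.96%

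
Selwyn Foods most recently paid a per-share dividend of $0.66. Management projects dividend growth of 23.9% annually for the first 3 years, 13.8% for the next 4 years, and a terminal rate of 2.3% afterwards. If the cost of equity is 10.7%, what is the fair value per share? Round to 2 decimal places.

$19.04

Three-stage DDM. Project D₁…D_7; terminal Gordon value at t=7 with g = 0.023; discount at r = 0.107.
D_1 = 0.8177
D_2 = 1.0132
D_3 = 1.2553
D_4 = 1.4286
D_5 = 1.6257
D_6 = 1.8501
D_7 = 2.1054
TV_7 = 2.1538/(0.107−0.023) = 25.6403
P₀ = Σ Dₜ/(1+r)ᵗ + TV_7/(1+r)^7 = 19.0449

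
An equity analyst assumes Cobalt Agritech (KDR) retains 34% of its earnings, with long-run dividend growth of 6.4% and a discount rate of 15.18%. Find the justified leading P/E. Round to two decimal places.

7.52

Payout ratio b = 1 − 0.34 = 0.66.
Justified leading P/E = b/(r−g) = 0.66/(0.1518−0.064) = 7.5171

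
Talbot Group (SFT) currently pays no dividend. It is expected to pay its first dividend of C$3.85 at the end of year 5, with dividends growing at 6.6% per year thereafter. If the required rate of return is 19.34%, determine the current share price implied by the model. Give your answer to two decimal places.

C$14.90

Deferred-dividend DDM. At t=4 the remaining stream is a growing perpetuity with first payment D_5 = 3.85.
V_4 = D_5/(r−g) = 3.85/(0.1934−0.066) = 30.2198
P₀ = V_4/(1+r)^4 = 30.2198/(1+0.1934)^4 = 14.8987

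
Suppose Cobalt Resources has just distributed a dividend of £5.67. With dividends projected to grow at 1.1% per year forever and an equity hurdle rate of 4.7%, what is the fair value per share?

Gordon growth model: P₀ = D₁/(r − g). D₁ = 5.67 × (1 + 0.011) = 5.7324.
P₀ = 5.7324 / (0.047 − 0.011) = 5.7324 / 0.036 = 159.2325

£159.23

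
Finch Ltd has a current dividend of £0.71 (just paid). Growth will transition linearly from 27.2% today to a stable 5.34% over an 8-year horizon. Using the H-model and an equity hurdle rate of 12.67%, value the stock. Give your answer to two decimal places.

H-model: P₀ = D₀[(1+g_L) + H(g_S−g_L)]/(r−g_L), with H = 8/2 = 4.
P₀ = 0.71 × [(1+0.0534) + 4×(0.272−0.0534)] / (0.1267−0.0534)
   = 0.71 × 1.9278 / 0.0733 = 18.6731

£18.67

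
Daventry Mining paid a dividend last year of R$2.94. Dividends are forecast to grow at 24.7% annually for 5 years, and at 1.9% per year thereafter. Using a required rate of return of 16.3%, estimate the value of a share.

Two-stage DDM. Project D₁…D_5 at 0.247, terminal growth 0.019, discount at r = 0.163.
D_1 = 3.6662
D_2 = 4.5717
D_3 = 5.7009
D_4 = 7.1091
D_5 = 8.8650
Terminal value at t=5: TV = D_6/(r−g) = 9.0335/(0.163−0.019) = 62.7323
P₀ = 3.6662/(1+0.163)^1 + 4.5717/(1+0.163)^2 + 5.7009/(1+0.163)^3 + 7.1091/(1+0.163)^4 + 8.8650/(1+0.163)^5 + 62.7323/(1+0.163)^5 = 47.6935

R$47.69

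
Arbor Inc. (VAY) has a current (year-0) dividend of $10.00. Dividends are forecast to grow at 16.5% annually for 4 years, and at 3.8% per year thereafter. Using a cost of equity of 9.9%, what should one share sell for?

$261.25

Two-stage DDM. Project D₁…D_4 at 0.165, terminal growth 0.038, discount at r = 0.099.
D_1 = 11.6500
D_2 = 13.5723
D_3 = 15.8117
D_4 = 18.4206
Terminal value at t=4: TV = D_5/(r−g) = 19.1206/(0.099−0.038) = 313.4521
P₀ = 11.6500/(1+0.099)^1 + 13.5723/(1+0.099)^2 + 15.8117/(1+0.099)^3 + 18.4206/(1+0.099)^4 + 313.4521/(1+0.099)^4 = 261.2494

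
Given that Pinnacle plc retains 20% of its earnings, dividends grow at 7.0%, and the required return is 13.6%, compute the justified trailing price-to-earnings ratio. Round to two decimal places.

Payout ratio b = 1 − 0.20 = 0.80.
Justified trailing P/E = b(1+g)/(r−g) = 0.80×(1+0.07)/(0.136−0.07) = 12.9697

12.97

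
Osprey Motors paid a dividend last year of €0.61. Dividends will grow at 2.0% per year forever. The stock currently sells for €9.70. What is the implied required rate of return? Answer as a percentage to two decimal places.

Rearranging the constant-growth DDM: r = D₁/P₀ + g.
D₁ = 0.61 × (1 + 0.02) = 0.6222.
r = 0.6222 / 9.70 + 0.02 = 0.06414 + 0.02 = 0.08414

8.41%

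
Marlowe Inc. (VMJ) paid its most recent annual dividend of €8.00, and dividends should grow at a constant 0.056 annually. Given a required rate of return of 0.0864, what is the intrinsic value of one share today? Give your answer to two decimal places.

Gordon growth model: P₀ = D₁/(r − g). D₁ = 8.00 × (1 + 0.056) = 8.4480.
P₀ = 8.4480 / (0.0864 − 0.056) = 8.4480 / 0.0304 = 277.8947

€277.89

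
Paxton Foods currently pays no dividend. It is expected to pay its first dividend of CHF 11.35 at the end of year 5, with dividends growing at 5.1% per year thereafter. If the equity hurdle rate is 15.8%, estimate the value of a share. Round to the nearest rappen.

Deferred-dividend DDM. At t=4 the remaining stream is a growing perpetuity with first payment D_5 = 11.35.
V_4 = D_5/(r−g) = 11.35/(0.158−0.051) = 106.0748
P₀ = V_4/(1+r)^4 = 106.0748/(1+0.158)^4 = 58.9899

CHF 58.99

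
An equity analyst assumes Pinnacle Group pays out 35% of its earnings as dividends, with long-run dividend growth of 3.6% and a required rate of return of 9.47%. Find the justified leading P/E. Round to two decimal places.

5.96

Justified leading P/E = b/(r−g) = 0.35/(0.0947−0.036) = 5.9625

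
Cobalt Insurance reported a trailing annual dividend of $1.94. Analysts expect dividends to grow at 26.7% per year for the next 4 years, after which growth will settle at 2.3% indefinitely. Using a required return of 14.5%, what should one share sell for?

Two-stage DDM. Project D₁…D_4 at 0.267, terminal growth 0.023, discount at r = 0.145.
D_1 = 2.4580
D_2 = 3.1143
D_3 = 3.9458
D_4 = 4.9993
Terminal value at t=4: TV = D_5/(r−g) = 5.1143/(0.145−0.023) = 41.9203
P₀ = 2.4580/(1+0.145)^1 + 3.1143/(1+0.145)^2 + 3.9458/(1+0.145)^3 + 4.9993/(1+0.145)^4 + 41.9203/(1+0.145)^4 = 34.4488

$34.45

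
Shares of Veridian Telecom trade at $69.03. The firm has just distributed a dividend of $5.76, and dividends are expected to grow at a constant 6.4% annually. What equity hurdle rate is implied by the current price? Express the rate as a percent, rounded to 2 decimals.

Rearranging the constant-growth DDM: r = D₁/P₀ + g.
D₁ = 5.76 × (1 + 0.064) = 6.1286.
r = 6.1286 / 69.03 + 0.064 = 0.08878 + 0.064 = 0.15278

15.28%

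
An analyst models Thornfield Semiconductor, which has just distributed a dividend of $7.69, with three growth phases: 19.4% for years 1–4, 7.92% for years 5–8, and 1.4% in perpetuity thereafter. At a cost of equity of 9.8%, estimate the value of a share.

Three-stage DDM. Project D₁…D_8; terminal Gordon value at t=8 with g = 0.014; discount at r = 0.098.
D_1 = 9.1819
D_2 = 10.9631
D_3 = 13.0900
D_4 = 15.6294
D_5 = 16.8673
D_6 = 18.2032
D_7 = 19.6449
D_8 = 21.2008
TV_8 = 21.4976/(0.098−0.014) = 255.9234
P₀ = Σ Dₜ/(1+r)ᵗ + TV_8/(1+r)^8 = 200.4411

$200.44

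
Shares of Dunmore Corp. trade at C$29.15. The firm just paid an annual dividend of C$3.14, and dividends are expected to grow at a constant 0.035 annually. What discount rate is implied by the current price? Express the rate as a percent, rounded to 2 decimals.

14.65%

Rearranging the constant-growth DDM: r = D₁/P₀ + g.
D₁ = 3.14 × (1 + 0.035) = 3.2499.
r = 3.2499 / 29.15 + 0.035 = 0.11149 + 0.035 = 0.14649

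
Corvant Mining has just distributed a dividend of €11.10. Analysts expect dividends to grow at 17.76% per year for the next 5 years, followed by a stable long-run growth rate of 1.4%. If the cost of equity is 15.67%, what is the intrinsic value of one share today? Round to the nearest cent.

Two-stage DDM. Project D₁…D_5 at 0.1776, terminal growth 0.014, discount at r = 0.1567.
D_1 = 13.0714
D_2 = 15.3928
D_3 = 18.1266
D_4 = 21.3459
D_5 = 25.1369
Terminal value at t=5: TV = D_6/(r−g) = 25.4888/(0.1567−0.014) = 178.6183
P₀ = 13.0714/(1+0.1567)^1 + 15.3928/(1+0.1567)^2 + 18.1266/(1+0.1567)^3 + 21.3459/(1+0.1567)^4 + 25.1369/(1+0.1567)^5 + 178.6183/(1+0.1567)^5 = 144.8444

€144.84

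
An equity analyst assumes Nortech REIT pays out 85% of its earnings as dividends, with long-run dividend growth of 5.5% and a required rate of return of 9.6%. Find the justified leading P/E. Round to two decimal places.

Justified leading P/E = b/(r−g) = 0.85/(0.096−0.055) = 20.7317

20.73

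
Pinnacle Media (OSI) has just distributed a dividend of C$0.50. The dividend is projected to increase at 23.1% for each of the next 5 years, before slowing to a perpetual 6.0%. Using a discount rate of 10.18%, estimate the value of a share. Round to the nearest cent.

C$25.60

Two-stage DDM. Project D₁…D_5 at 0.231, terminal growth 0.06, discount at r = 0.1018.
D_1 = 0.6155
D_2 = 0.7577
D_3 = 0.9327
D_4 = 1.1482
D_5 = 1.4134
Terminal value at t=5: TV = D_6/(r−g) = 1.4982/(0.1018−0.06) = 35.8418
P₀ = 0.6155/(1+0.1018)^1 + 0.7577/(1+0.1018)^2 + 0.9327/(1+0.1018)^3 + 1.1482/(1+0.1018)^4 + 1.4134/(1+0.1018)^5 + 35.8418/(1+0.1018)^5 = 25.6034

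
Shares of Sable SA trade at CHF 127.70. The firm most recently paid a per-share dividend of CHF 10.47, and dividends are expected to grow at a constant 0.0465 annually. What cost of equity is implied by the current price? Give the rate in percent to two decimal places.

Rearranging the constant-growth DDM: r = D₁/P₀ + g.
D₁ = 10.47 × (1 + 0.0465) = 10.9569.
r = 10.9569 / 127.70 + 0.0465 = 0.08580 + 0.0465 = 0.13230

13.23%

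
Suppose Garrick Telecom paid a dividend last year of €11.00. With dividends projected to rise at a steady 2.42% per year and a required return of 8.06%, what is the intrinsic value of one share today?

€199.76

Gordon growth model: P₀ = D₁/(r − g). D₁ = 11.00 × (1 + 0.0242) = 11.2662.
P₀ = 11.2662 / (0.0806 − 0.0242) = 11.2662 / 0.0564 = 199.7553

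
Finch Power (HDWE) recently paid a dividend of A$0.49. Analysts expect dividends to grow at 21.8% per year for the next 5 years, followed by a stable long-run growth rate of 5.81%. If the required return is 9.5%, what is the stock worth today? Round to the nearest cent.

A$27.34

Two-stage DDM. Project D₁…D_5 at 0.218, terminal growth 0.0581, discount at r = 0.095.
D_1 = 0.5968
D_2 = 0.7269
D_3 = 0.8854
D_4 = 1.0784
D_5 = 1.3135
Terminal value at t=5: TV = D_6/(r−g) = 1.3898/(0.095−0.0581) = 37.6646
P₀ = 0.5968/(1+0.095)^1 + 0.7269/(1+0.095)^2 + 0.8854/(1+0.095)^3 + 1.0784/(1+0.095)^4 + 1.3135/(1+0.095)^5 + 37.6646/(1+0.095)^5 = 27.3357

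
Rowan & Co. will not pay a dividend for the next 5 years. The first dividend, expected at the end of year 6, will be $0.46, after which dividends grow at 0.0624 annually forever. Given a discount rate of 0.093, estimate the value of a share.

$9.64

Deferred-dividend DDM. At t=5 the remaining stream is a growing perpetuity with first payment D_6 = 0.46.
V_5 = D_6/(r−g) = 0.46/(0.093−0.0624) = 15.0327
P₀ = V_5/(1+r)^5 = 15.0327/(1+0.093)^5 = 9.6369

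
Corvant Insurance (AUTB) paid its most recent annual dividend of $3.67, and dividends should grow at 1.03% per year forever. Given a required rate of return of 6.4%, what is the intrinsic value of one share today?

$69.05

Gordon growth model: P₀ = D₁/(r − g). D₁ = 3.67 × (1 + 0.0103) = 3.7078.
P₀ = 3.7078 / (0.064 − 0.0103) = 3.7078 / 0.0537 = 69.0466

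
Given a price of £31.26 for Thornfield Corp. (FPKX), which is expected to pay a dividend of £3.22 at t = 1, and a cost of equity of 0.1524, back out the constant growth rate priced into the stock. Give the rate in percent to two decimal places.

4.94%

From P₀ = D₁/(r − g), the implied growth is g = r − D₁/P₀.
g = 0.1524 − 3.22/31.26 = 0.1524 − 0.10301 = 0.04939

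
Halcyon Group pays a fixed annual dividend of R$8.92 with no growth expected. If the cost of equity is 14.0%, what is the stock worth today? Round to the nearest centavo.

Zero-growth DDM (perpetuity): P₀ = D/r = 8.92 / 0.14 = 63.7143

R$63.71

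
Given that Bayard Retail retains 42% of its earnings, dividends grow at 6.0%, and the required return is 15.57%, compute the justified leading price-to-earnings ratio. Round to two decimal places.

6.06

Payout ratio b = 1 − 0.42 = 0.58.
Justified leading P/E = b/(r−g) = 0.58/(0.1557−0.06) = 6.0606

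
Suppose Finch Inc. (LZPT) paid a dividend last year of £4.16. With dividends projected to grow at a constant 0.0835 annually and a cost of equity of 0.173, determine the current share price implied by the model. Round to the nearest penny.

£50.36

Gordon growth model: P₀ = D₁/(r − g). D₁ = 4.16 × (1 + 0.0835) = 4.5074.
P₀ = 4.5074 / (0.173 − 0.0835) = 4.5074 / 0.0895 = 50.3616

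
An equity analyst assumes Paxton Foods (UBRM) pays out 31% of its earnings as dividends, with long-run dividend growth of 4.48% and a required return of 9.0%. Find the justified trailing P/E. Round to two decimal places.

7.17

Justified trailing P/E = b(1+g)/(r−g) = 0.31×(1+0.0448)/(0.09−0.0448) = 7.1657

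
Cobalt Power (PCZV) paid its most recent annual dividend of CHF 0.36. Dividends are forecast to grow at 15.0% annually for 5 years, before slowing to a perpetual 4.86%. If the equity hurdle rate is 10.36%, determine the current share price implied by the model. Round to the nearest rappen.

CHF 10.47

Two-stage DDM. Project D₁…D_5 at 0.15, terminal growth 0.0486, discount at r = 0.1036.
D_1 = 0.4140
D_2 = 0.4761
D_3 = 0.5475
D_4 = 0.6296
D_5 = 0.7241
Terminal value at t=5: TV = D_6/(r−g) = 0.7593/(0.1036−0.0486) = 13.8051
P₀ = 0.4140/(1+0.1036)^1 + 0.4761/(1+0.1036)^2 + 0.5475/(1+0.1036)^3 + 0.6296/(1+0.1036)^4 + 0.7241/(1+0.1036)^5 + 13.8051/(1+0.1036)^5 = 10.4731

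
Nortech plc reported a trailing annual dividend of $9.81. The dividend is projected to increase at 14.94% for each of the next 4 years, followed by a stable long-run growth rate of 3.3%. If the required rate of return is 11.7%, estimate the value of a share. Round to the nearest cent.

$177.43

Two-stage DDM. Project D₁…D_4 at 0.1494, terminal growth 0.033, discount at r = 0.117.
D_1 = 11.2756
D_2 = 12.9602
D_3 = 14.8964
D_4 = 17.1220
Terminal value at t=4: TV = D_5/(r−g) = 17.6870/(0.117−0.033) = 210.5595
P₀ = 11.2756/(1+0.117)^1 + 12.9602/(1+0.117)^2 + 14.8964/(1+0.117)^3 + 17.1220/(1+0.117)^4 + 210.5595/(1+0.117)^4 = 177.4270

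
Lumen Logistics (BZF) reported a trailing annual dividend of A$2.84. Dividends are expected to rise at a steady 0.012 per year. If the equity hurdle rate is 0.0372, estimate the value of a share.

Gordon growth model: P₀ = D₁/(r − g). D₁ = 2.84 × (1 + 0.012) = 2.8741.
P₀ = 2.8741 / (0.0372 − 0.012) = 2.8741 / 0.0252 = 114.0508

A$114.05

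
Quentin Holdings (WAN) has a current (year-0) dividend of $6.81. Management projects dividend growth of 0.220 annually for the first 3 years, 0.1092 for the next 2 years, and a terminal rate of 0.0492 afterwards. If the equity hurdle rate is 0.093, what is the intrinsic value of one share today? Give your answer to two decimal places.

$278.55

Three-stage DDM. Project D₁…D_5; terminal Gordon value at t=5 with g = 0.0492; discount at r = 0.093.
D_1 = 8.3082
D_2 = 10.1360
D_3 = 12.3659
D_4 = 13.7163
D_5 = 15.2141
TV_5 = 15.9626/(0.093−0.0492) = 364.4437
P₀ = Σ Dₜ/(1+r)ᵗ + TV_5/(1+r)^5 = 278.5506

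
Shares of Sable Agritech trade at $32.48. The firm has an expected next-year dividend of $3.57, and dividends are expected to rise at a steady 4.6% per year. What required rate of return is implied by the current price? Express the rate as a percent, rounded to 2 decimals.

Rearranging the constant-growth DDM: r = D₁/P₀ + g.
r = 3.5700 / 32.48 + 0.046 = 0.10991 + 0.046 = 0.15591

15.59%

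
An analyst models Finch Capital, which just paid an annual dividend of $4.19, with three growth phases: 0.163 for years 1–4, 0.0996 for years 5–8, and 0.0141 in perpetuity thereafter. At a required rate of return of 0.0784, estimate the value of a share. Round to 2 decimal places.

$140.75

Three-stage DDM. Project D₁…D_8; terminal Gordon value at t=8 with g = 0.0141; discount at r = 0.0784.
D_1 = 4.8730
D_2 = 5.6673
D_3 = 6.5910
D_4 = 7.6654
D_5 = 8.4288
D_6 = 9.2683
D_7 = 10.1915
D_8 = 11.2065
TV_8 = 11.3646/(0.0784−0.0141) = 176.7428
P₀ = Σ Dₜ/(1+r)ᵗ + TV_8/(1+r)^8 = 140.7506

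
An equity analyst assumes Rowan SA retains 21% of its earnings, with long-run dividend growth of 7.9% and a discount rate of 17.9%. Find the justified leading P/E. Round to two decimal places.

7.90

Payout ratio b = 1 − 0.21 = 0.79.
Justified leading P/E = b/(r−g) = 0.79/(0.179−0.079) = 7.9000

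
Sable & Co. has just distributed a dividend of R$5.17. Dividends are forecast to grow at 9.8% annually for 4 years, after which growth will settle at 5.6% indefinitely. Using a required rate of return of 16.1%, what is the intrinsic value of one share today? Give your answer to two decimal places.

R$59.62

Two-stage DDM. Project D₁…D_4 at 0.098, terminal growth 0.056, discount at r = 0.161.
D_1 = 5.6767
D_2 = 6.2330
D_3 = 6.8438
D_4 = 7.5145
Terminal value at t=4: TV = D_5/(r−g) = 7.9353/(0.161−0.056) = 75.5744
P₀ = 5.6767/(1+0.161)^1 + 6.2330/(1+0.161)^2 + 6.8438/(1+0.161)^3 + 7.5145/(1+0.161)^4 + 75.5744/(1+0.161)^4 = 59.6182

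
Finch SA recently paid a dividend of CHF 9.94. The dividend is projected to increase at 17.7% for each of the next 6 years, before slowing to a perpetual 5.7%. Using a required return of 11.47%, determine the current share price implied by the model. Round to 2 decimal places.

Two-stage DDM. Project D₁…D_6 at 0.177, terminal growth 0.057, discount at r = 0.1147.
D_1 = 11.6994
D_2 = 13.7702
D_3 = 16.2075
D_4 = 19.0762
D_5 = 22.4527
D_6 = 26.4268
Terminal value at t=6: TV = D_7/(r−g) = 27.9332/(0.1147−0.057) = 484.1103
P₀ = 11.6994/(1+0.1147)^1 + 13.7702/(1+0.1147)^2 + 16.2075/(1+0.1147)^3 + 19.0762/(1+0.1147)^4 + 22.4527/(1+0.1147)^5 + 26.4268/(1+0.1147)^6 + 484.1103/(1+0.1147)^6 = 324.8018

CHF 324.80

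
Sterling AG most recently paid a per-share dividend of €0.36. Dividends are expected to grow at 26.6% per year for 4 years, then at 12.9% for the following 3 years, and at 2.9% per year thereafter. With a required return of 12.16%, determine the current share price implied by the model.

€10.37

Three-stage DDM. Project D₁…D_7; terminal Gordon value at t=7 with g = 0.029; discount at r = 0.1216.
D_1 = 0.4558
D_2 = 0.5770
D_3 = 0.7305
D_4 = 0.9248
D_5 = 1.0441
D_6 = 1.1788
D_7 = 1.3308
TV_7 = 1.3694/(0.1216−0.029) = 14.7885
P₀ = Σ Dₜ/(1+r)ᵗ + TV_7/(1+r)^7 = 10.3665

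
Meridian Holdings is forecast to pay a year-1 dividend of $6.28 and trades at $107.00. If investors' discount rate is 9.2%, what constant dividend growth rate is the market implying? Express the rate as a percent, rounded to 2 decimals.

3.33%

From P₀ = D₁/(r − g), the implied growth is g = r − D₁/P₀.
g = 0.092 − 6.28/107.00 = 0.092 − 0.05869 = 0.03331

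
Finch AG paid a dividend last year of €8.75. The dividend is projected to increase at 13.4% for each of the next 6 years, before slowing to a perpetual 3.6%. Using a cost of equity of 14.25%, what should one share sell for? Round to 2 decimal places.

Two-stage DDM. Project D₁…D_6 at 0.134, terminal growth 0.036, discount at r = 0.1425.
D_1 = 9.9225
D_2 = 11.2521
D_3 = 12.7599
D_4 = 14.4697
D_5 = 16.4087
D_6 = 18.6074
Terminal value at t=6: TV = D_7/(r−g) = 19.2773/(0.1425−0.036) = 181.0075
P₀ = 9.9225/(1+0.1425)^1 + 11.2521/(1+0.1425)^2 + 12.7599/(1+0.1425)^3 + 14.4697/(1+0.1425)^4 + 16.4087/(1+0.1425)^5 + 18.6074/(1+0.1425)^6 + 181.0075/(1+0.1425)^6 = 132.5376

€132.54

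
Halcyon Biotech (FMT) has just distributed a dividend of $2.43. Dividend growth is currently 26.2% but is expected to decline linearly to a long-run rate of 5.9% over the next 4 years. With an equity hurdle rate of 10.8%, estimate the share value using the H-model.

H-model: P₀ = D₀[(1+g_L) + H(g_S−g_L)]/(r−g_L), with H = 4/2 = 2.
P₀ = 2.43 × [(1+0.059) + 2×(0.262−0.059)] / (0.108−0.059)
   = 2.43 × 1.4650 / 0.049 = 72.6520

$72.65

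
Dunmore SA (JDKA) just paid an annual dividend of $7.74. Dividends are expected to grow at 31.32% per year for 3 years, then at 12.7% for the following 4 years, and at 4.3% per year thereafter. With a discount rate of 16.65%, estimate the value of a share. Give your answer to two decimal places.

$151.38

Three-stage DDM. Project D₁…D_7; terminal Gordon value at t=7 with g = 0.043; discount at r = 0.1665.
D_1 = 10.1642
D_2 = 13.3476
D_3 = 17.5280
D_4 = 19.7541
D_5 = 22.2629
D_6 = 25.0903
D_7 = 28.2767
TV_7 = 29.4926/(0.1665−0.043) = 238.8067
P₀ = Σ Dₜ/(1+r)ᵗ + TV_7/(1+r)^7 = 151.3774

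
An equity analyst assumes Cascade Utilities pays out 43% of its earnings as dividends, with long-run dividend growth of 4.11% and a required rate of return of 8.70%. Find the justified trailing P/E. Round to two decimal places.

9.75

Justified trailing P/E = b(1+g)/(r−g) = 0.43×(1+0.0411)/(0.087−0.0411) = 9.7532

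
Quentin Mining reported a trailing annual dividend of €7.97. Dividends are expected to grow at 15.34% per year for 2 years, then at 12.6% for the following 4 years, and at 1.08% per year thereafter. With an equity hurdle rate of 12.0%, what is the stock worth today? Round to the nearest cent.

€130.85

Three-stage DDM. Project D₁…D_6; terminal Gordon value at t=6 with g = 0.0108; discount at r = 0.12.
D_1 = 9.1926
D_2 = 10.6027
D_3 = 11.9387
D_4 = 13.4430
D_5 = 15.1368
D_6 = 17.0440
TV_6 = 17.2281/(0.12−0.0108) = 157.7663
P₀ = Σ Dₜ/(1+r)ᵗ + TV_6/(1+r)^6 = 130.8545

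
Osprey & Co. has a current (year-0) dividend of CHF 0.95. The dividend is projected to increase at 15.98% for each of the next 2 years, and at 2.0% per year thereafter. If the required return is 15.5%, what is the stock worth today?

CHF 9.15

Two-stage DDM. Project D₁…D_2 at 0.1598, terminal growth 0.02, discount at r = 0.155.
D_1 = 1.1018
D_2 = 1.2779
Terminal value at t=2: TV = D_3/(r−g) = 1.3034/(0.155−0.02) = 9.6551
P₀ = 1.1018/(1+0.155)^1 + 1.2779/(1+0.155)^2 + 9.6551/(1+0.155)^2 = 9.1494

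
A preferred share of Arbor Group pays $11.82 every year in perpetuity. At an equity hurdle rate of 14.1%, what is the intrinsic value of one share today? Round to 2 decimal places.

Zero-growth DDM (perpetuity): P₀ = D/r = 11.82 / 0.141 = 83.8298

$83.83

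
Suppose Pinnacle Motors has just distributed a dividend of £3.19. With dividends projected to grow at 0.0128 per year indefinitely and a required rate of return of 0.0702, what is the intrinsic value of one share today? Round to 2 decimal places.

£56.29

Gordon growth model: P₀ = D₁/(r − g). D₁ = 3.19 × (1 + 0.0128) = 3.2308.
P₀ = 3.2308 / (0.0702 − 0.0128) = 3.2308 / 0.0574 = 56.2863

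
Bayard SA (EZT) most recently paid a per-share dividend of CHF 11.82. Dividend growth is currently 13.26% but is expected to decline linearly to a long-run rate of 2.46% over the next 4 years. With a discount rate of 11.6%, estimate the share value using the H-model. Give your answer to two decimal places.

H-model: P₀ = D₀[(1+g_L) + H(g_S−g_L)]/(r−g_L), with H = 4/2 = 2.
P₀ = 11.82 × [(1+0.0246) + 2×(0.1326−0.0246)] / (0.116−0.0246)
   = 11.82 × 1.2406 / 0.0914 = 160.4365

CHF 160.44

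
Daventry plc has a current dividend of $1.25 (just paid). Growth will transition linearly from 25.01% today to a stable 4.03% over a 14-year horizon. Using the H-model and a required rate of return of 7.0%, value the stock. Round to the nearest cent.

H-model: P₀ = D₀[(1+g_L) + H(g_S−g_L)]/(r−g_L), with H = 14/2 = 7.
P₀ = 1.25 × [(1+0.0403) + 7×(0.2501−0.0403)] / (0.07−0.0403)
   = 1.25 × 2.5089 / 0.0297 = 105.5934

$105.59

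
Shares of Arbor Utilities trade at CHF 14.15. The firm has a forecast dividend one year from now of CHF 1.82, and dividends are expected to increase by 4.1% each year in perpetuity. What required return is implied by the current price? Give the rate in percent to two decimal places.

16.96%

Rearranging the constant-growth DDM: r = D₁/P₀ + g.
r = 1.8200 / 14.15 + 0.041 = 0.12862 + 0.041 = 0.16962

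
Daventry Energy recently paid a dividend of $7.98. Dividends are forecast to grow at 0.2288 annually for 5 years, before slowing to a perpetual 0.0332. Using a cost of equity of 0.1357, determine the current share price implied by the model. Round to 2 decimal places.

$170.13

Two-stage DDM. Project D₁…D_5 at 0.2288, terminal growth 0.0332, discount at r = 0.1357.
D_1 = 9.8058
D_2 = 12.0494
D_3 = 14.8063
D_4 = 18.1940
D_5 = 22.3568
Terminal value at t=5: TV = D_6/(r−g) = 23.0990/(0.1357−0.0332) = 225.3562
P₀ = 9.8058/(1+0.1357)^1 + 12.0494/(1+0.1357)^2 + 14.8063/(1+0.1357)^3 + 18.1940/(1+0.1357)^4 + 22.3568/(1+0.1357)^5 + 225.3562/(1+0.1357)^5 = 170.1287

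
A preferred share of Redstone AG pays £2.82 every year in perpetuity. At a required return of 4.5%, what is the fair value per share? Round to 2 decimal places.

£62.67

Zero-growth DDM (perpetuity): P₀ = D/r = 2.82 / 0.045 = 62.6667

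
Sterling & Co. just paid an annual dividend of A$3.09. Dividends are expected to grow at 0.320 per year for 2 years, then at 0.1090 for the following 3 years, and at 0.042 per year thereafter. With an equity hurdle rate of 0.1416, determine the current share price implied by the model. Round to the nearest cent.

A$59.03

Three-stage DDM. Project D₁…D_5; terminal Gordon value at t=5 with g = 0.042; discount at r = 0.1416.
D_1 = 4.0788
D_2 = 5.3840
D_3 = 5.9709
D_4 = 6.6217
D_5 = 7.3435
TV_5 = 7.6519/(0.1416−0.042) = 76.8262
P₀ = Σ Dₜ/(1+r)ᵗ + TV_5/(1+r)^5 = 59.0256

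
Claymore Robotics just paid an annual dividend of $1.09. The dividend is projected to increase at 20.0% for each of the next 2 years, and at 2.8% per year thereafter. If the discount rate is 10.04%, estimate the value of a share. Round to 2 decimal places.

$20.89

Two-stage DDM. Project D₁…D_2 at 0.2, terminal growth 0.028, discount at r = 0.1004.
D_1 = 1.3080
D_2 = 1.5696
Terminal value at t=2: TV = D_3/(r−g) = 1.6135/(0.1004−0.028) = 22.2866
P₀ = 1.3080/(1+0.1004)^1 + 1.5696/(1+0.1004)^2 + 22.2866/(1+0.1004)^2 = 20.8902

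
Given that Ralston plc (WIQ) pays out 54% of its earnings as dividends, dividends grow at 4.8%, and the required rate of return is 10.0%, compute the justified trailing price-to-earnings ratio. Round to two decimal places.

10.88

Justified trailing P/E = b(1+g)/(r−g) = 0.54×(1+0.048)/(0.1−0.048) = 10.8831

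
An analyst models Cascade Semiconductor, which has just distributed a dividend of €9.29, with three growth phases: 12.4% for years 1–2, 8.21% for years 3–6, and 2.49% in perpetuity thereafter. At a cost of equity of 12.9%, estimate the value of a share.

Three-stage DDM. Project D₁…D_6; terminal Gordon value at t=6 with g = 0.0249; discount at r = 0.129.
D_1 = 10.4420
D_2 = 11.7368
D_3 = 12.7004
D_4 = 13.7431
D_5 = 14.8714
D_6 = 16.0923
TV_6 = 16.4930/(0.129−0.0249) = 158.4341
P₀ = Σ Dₜ/(1+r)ᵗ + TV_6/(1+r)^6 = 128.1231

€128.12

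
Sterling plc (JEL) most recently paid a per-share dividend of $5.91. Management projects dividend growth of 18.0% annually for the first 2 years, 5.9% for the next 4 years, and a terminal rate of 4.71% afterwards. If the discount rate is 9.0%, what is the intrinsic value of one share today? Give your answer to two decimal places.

$189.74

Three-stage DDM. Project D₁…D_6; terminal Gordon value at t=6 with g = 0.0471; discount at r = 0.09.
D_1 = 6.9738
D_2 = 8.2291
D_3 = 8.7146
D_4 = 9.2288
D_5 = 9.7733
D_6 = 10.3499
TV_6 = 10.8374/(0.09−0.0471) = 252.6191
P₀ = Σ Dₜ/(1+r)ᵗ + TV_6/(1+r)^6 = 189.7432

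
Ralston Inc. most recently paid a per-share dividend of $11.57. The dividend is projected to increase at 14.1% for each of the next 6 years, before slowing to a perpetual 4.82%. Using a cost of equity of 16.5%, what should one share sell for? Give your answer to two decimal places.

Two-stage DDM. Project D₁…D_6 at 0.141, terminal growth 0.0482, discount at r = 0.165.
D_1 = 13.2014
D_2 = 15.0628
D_3 = 17.1866
D_4 = 19.6099
D_5 = 22.3749
D_6 = 25.5298
Terminal value at t=6: TV = D_7/(r−g) = 26.7603/(0.165−0.0482) = 229.1124
P₀ = 13.2014/(1+0.165)^1 + 15.0628/(1+0.165)^2 + 17.1866/(1+0.165)^3 + 19.6099/(1+0.165)^4 + 22.3749/(1+0.165)^5 + 25.5298/(1+0.165)^6 + 229.1124/(1+0.165)^6 = 156.2246

$156.22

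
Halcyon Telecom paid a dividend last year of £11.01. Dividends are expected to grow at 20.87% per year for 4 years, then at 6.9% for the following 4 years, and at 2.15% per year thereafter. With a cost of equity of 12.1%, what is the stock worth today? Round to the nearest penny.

Three-stage DDM. Project D₁…D_8; terminal Gordon value at t=8 with g = 0.0215; discount at r = 0.121.
D_1 = 13.3078
D_2 = 16.0851
D_3 = 19.4421
D_4 = 23.4997
D_5 = 25.1211
D_6 = 26.8545
D_7 = 28.7074
D_8 = 30.6883
TV_8 = 31.3481/(0.121−0.0215) = 315.0558
P₀ = Σ Dₜ/(1+r)ᵗ + TV_8/(1+r)^8 = 232.6295

£232.63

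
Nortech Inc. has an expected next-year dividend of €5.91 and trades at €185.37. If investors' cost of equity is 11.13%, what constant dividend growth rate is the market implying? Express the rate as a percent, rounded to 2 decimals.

From P₀ = D₁/(r − g), the implied growth is g = r − D₁/P₀.
g = 0.1113 − 5.91/185.37 = 0.1113 − 0.03188 = 0.07942

7.94%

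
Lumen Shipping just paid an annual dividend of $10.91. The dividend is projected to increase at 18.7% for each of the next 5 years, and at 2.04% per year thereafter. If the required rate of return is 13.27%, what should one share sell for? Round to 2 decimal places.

Two-stage DDM. Project D₁…D_5 at 0.187, terminal growth 0.0204, discount at r = 0.1327.
D_1 = 12.9502
D_2 = 15.3719
D_3 = 18.2464
D_4 = 21.6585
D_5 = 25.7086
Terminal value at t=5: TV = D_6/(r−g) = 26.2331/(0.1327−0.0204) = 233.5980
P₀ = 12.9502/(1+0.1327)^1 + 15.3719/(1+0.1327)^2 + 18.2464/(1+0.1327)^3 + 21.6585/(1+0.1327)^4 + 25.7086/(1+0.1327)^5 + 233.5980/(1+0.1327)^5 = 188.1987

$188.20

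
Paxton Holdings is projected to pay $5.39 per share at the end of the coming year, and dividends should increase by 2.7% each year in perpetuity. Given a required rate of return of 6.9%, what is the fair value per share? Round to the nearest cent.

Gordon growth model: P₀ = D₁/(r − g), with D₁ = 5.39 given directly.
P₀ = 5.3900 / (0.069 − 0.027) = 5.3900 / 0.042 = 128.3333

$128.33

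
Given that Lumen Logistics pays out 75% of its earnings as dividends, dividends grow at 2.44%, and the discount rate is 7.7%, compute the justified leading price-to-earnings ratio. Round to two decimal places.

14.26

Justified leading P/E = b/(r−g) = 0.75/(0.077−0.0244) = 14.2586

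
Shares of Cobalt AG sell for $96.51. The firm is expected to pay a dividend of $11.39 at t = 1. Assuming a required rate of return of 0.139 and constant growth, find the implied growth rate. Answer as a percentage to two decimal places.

From P₀ = D₁/(r − g), the implied growth is g = r − D₁/P₀.
g = 0.139 − 11.39/96.51 = 0.139 − 0.11802 = 0.02098

2.10%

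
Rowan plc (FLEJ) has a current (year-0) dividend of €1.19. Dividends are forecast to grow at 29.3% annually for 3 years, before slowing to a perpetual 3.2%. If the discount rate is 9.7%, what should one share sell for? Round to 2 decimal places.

€35.94

Two-stage DDM. Project D₁…D_3 at 0.293, terminal growth 0.032, discount at r = 0.097.
D_1 = 1.5387
D_2 = 1.9895
D_3 = 2.5724
Terminal value at t=3: TV = D_4/(r−g) = 2.6547/(0.097−0.032) = 40.8422
P₀ = 1.5387/(1+0.097)^1 + 1.9895/(1+0.097)^2 + 2.5724/(1+0.097)^3 + 40.8422/(1+0.097)^3 = 35.9422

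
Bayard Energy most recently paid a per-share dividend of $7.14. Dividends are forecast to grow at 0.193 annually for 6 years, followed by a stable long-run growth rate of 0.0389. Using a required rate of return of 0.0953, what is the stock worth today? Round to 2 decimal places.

$277.99

Two-stage DDM. Project D₁…D_6 at 0.193, terminal growth 0.0389, discount at r = 0.0953.
D_1 = 8.5180
D_2 = 10.1620
D_3 = 12.1233
D_4 = 14.4631
D_5 = 17.2544
D_6 = 20.5845
Terminal value at t=6: TV = D_7/(r−g) = 21.3853/(0.0953−0.0389) = 379.1714
P₀ = 8.5180/(1+0.0953)^1 + 10.1620/(1+0.0953)^2 + 12.1233/(1+0.0953)^3 + 14.4631/(1+0.0953)^4 + 17.2544/(1+0.0953)^5 + 20.5845/(1+0.0953)^6 + 379.1714/(1+0.0953)^6 = 277.9924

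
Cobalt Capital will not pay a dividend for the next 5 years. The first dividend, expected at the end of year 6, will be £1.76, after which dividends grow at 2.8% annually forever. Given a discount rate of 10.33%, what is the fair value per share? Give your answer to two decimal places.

£14.30

Deferred-dividend DDM. At t=5 the remaining stream is a growing perpetuity with first payment D_6 = 1.76.
V_5 = D_6/(r−g) = 1.76/(0.1033−0.028) = 23.3732
P₀ = V_5/(1+r)^5 = 23.3732/(1+0.1033)^5 = 14.2972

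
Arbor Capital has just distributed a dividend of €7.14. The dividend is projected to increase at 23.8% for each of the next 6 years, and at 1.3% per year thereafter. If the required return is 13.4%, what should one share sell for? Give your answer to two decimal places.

Two-stage DDM. Project D₁…D_6 at 0.238, terminal growth 0.013, discount at r = 0.134.
D_1 = 8.8393
D_2 = 10.9431
D_3 = 13.5475
D_4 = 16.7718
D_5 = 20.7635
D_6 = 25.7053
Terminal value at t=6: TV = D_7/(r−g) = 26.0394/(0.134−0.013) = 215.2019
P₀ = 8.8393/(1+0.134)^1 + 10.9431/(1+0.134)^2 + 13.5475/(1+0.134)^3 + 16.7718/(1+0.134)^4 + 20.7635/(1+0.134)^5 + 25.7053/(1+0.134)^6 + 215.2019/(1+0.134)^6 = 160.0937

€160.09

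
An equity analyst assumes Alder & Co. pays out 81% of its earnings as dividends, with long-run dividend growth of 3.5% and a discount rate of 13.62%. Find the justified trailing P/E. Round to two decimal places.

8.28

Justified trailing P/E = b(1+g)/(r−g) = 0.81×(1+0.035)/(0.1362−0.035) = 8.2841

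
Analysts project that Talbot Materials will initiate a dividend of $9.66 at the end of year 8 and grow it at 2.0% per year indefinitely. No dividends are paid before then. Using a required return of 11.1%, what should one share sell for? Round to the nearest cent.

Deferred-dividend DDM. At t=7 the remaining stream is a growing perpetuity with first payment D_8 = 9.66.
V_7 = D_8/(r−g) = 9.66/(0.111−0.02) = 106.1538
P₀ = V_7/(1+r)^7 = 106.1538/(1+0.111)^7 = 50.8086

$50.81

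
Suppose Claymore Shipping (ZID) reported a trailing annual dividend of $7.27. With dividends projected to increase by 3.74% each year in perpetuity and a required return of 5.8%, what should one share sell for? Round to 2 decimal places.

$366.11

Gordon growth model: P₀ = D₁/(r − g). D₁ = 7.27 × (1 + 0.0374) = 7.5419.
P₀ = 7.5419 / (0.058 − 0.0374) = 7.5419 / 0.0206 = 366.1116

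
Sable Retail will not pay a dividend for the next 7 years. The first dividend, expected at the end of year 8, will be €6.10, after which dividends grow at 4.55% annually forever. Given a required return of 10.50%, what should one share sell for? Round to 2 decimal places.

Deferred-dividend DDM. At t=7 the remaining stream is a growing perpetuity with first payment D_8 = 6.10.
V_7 = D_8/(r−g) = 6.10/(0.105−0.0455) = 102.5210
P₀ = V_7/(1+r)^7 = 102.5210/(1+0.105)^7 = 50.9656

€50.97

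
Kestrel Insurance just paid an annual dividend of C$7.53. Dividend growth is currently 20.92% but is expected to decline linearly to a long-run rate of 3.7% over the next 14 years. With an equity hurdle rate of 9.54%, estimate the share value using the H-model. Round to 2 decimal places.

C$289.13

H-model: P₀ = D₀[(1+g_L) + H(g_S−g_L)]/(r−g_L), with H = 14/2 = 7.
P₀ = 7.53 × [(1+0.037) + 7×(0.2092−0.037)] / (0.0954−0.037)
   = 7.53 × 2.2424 / 0.0584 = 289.1314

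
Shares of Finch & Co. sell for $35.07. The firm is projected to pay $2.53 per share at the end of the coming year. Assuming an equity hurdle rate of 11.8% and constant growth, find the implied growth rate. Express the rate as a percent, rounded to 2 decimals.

4.59%

From P₀ = D₁/(r − g), the implied growth is g = r − D₁/P₀.
g = 0.118 − 2.53/35.07 = 0.118 − 0.07214 = 0.04586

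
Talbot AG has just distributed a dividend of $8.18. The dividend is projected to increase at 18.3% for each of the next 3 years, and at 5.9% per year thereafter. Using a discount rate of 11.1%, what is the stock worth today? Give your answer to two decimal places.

$228.98

Two-stage DDM. Project D₁…D_3 at 0.183, terminal growth 0.059, discount at r = 0.111.
D_1 = 9.6769
D_2 = 11.4478
D_3 = 13.5428
Terminal value at t=3: TV = D_4/(r−g) = 14.3418/(0.111−0.059) = 275.8037
P₀ = 9.6769/(1+0.111)^1 + 11.4478/(1+0.111)^2 + 13.5428/(1+0.111)^3 + 275.8037/(1+0.111)^3 = 228.9816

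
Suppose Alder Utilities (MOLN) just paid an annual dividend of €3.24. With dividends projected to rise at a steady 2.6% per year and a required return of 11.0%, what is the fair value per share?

Gordon growth model: P₀ = D₁/(r − g). D₁ = 3.24 × (1 + 0.026) = 3.3242.
P₀ = 3.3242 / (0.11 − 0.026) = 3.3242 / 0.084 = 39.5743

€39.57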